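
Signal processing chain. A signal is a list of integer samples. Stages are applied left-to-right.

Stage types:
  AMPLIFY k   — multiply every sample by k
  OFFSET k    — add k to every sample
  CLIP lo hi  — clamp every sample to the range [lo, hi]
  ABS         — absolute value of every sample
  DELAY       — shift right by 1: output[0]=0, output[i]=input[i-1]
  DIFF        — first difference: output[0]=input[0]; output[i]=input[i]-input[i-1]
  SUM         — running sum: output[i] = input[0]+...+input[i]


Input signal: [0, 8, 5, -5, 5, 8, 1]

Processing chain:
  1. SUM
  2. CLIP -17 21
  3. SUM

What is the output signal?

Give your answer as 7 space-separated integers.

Input: [0, 8, 5, -5, 5, 8, 1]
Stage 1 (SUM): sum[0..0]=0, sum[0..1]=8, sum[0..2]=13, sum[0..3]=8, sum[0..4]=13, sum[0..5]=21, sum[0..6]=22 -> [0, 8, 13, 8, 13, 21, 22]
Stage 2 (CLIP -17 21): clip(0,-17,21)=0, clip(8,-17,21)=8, clip(13,-17,21)=13, clip(8,-17,21)=8, clip(13,-17,21)=13, clip(21,-17,21)=21, clip(22,-17,21)=21 -> [0, 8, 13, 8, 13, 21, 21]
Stage 3 (SUM): sum[0..0]=0, sum[0..1]=8, sum[0..2]=21, sum[0..3]=29, sum[0..4]=42, sum[0..5]=63, sum[0..6]=84 -> [0, 8, 21, 29, 42, 63, 84]

Answer: 0 8 21 29 42 63 84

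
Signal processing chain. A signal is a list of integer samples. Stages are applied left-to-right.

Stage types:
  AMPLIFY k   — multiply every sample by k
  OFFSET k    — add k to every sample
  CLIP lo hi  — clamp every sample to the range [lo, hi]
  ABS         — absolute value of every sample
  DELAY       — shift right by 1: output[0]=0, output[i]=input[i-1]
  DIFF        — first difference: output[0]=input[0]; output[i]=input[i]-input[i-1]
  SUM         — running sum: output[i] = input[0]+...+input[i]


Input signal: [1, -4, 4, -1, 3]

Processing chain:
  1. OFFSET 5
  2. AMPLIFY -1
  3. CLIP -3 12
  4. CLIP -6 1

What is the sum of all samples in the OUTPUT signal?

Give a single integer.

Input: [1, -4, 4, -1, 3]
Stage 1 (OFFSET 5): 1+5=6, -4+5=1, 4+5=9, -1+5=4, 3+5=8 -> [6, 1, 9, 4, 8]
Stage 2 (AMPLIFY -1): 6*-1=-6, 1*-1=-1, 9*-1=-9, 4*-1=-4, 8*-1=-8 -> [-6, -1, -9, -4, -8]
Stage 3 (CLIP -3 12): clip(-6,-3,12)=-3, clip(-1,-3,12)=-1, clip(-9,-3,12)=-3, clip(-4,-3,12)=-3, clip(-8,-3,12)=-3 -> [-3, -1, -3, -3, -3]
Stage 4 (CLIP -6 1): clip(-3,-6,1)=-3, clip(-1,-6,1)=-1, clip(-3,-6,1)=-3, clip(-3,-6,1)=-3, clip(-3,-6,1)=-3 -> [-3, -1, -3, -3, -3]
Output sum: -13

Answer: -13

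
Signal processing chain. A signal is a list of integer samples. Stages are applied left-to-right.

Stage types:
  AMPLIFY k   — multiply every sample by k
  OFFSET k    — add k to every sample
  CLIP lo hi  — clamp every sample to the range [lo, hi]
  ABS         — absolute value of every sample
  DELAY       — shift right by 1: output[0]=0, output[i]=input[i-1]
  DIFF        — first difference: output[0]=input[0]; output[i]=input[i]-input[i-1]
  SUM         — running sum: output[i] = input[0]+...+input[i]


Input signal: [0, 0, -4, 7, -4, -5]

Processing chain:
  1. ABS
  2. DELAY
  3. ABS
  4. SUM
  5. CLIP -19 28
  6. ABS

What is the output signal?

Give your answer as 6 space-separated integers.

Input: [0, 0, -4, 7, -4, -5]
Stage 1 (ABS): |0|=0, |0|=0, |-4|=4, |7|=7, |-4|=4, |-5|=5 -> [0, 0, 4, 7, 4, 5]
Stage 2 (DELAY): [0, 0, 0, 4, 7, 4] = [0, 0, 0, 4, 7, 4] -> [0, 0, 0, 4, 7, 4]
Stage 3 (ABS): |0|=0, |0|=0, |0|=0, |4|=4, |7|=7, |4|=4 -> [0, 0, 0, 4, 7, 4]
Stage 4 (SUM): sum[0..0]=0, sum[0..1]=0, sum[0..2]=0, sum[0..3]=4, sum[0..4]=11, sum[0..5]=15 -> [0, 0, 0, 4, 11, 15]
Stage 5 (CLIP -19 28): clip(0,-19,28)=0, clip(0,-19,28)=0, clip(0,-19,28)=0, clip(4,-19,28)=4, clip(11,-19,28)=11, clip(15,-19,28)=15 -> [0, 0, 0, 4, 11, 15]
Stage 6 (ABS): |0|=0, |0|=0, |0|=0, |4|=4, |11|=11, |15|=15 -> [0, 0, 0, 4, 11, 15]

Answer: 0 0 0 4 11 15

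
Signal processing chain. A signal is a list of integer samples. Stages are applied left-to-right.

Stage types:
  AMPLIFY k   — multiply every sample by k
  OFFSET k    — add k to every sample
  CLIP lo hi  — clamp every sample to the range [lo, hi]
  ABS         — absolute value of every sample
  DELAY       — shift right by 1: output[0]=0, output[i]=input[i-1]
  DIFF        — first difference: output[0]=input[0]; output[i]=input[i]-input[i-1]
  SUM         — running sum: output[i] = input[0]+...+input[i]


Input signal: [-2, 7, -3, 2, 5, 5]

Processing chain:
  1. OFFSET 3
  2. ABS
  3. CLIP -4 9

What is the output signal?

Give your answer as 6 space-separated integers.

Answer: 1 9 0 5 8 8

Derivation:
Input: [-2, 7, -3, 2, 5, 5]
Stage 1 (OFFSET 3): -2+3=1, 7+3=10, -3+3=0, 2+3=5, 5+3=8, 5+3=8 -> [1, 10, 0, 5, 8, 8]
Stage 2 (ABS): |1|=1, |10|=10, |0|=0, |5|=5, |8|=8, |8|=8 -> [1, 10, 0, 5, 8, 8]
Stage 3 (CLIP -4 9): clip(1,-4,9)=1, clip(10,-4,9)=9, clip(0,-4,9)=0, clip(5,-4,9)=5, clip(8,-4,9)=8, clip(8,-4,9)=8 -> [1, 9, 0, 5, 8, 8]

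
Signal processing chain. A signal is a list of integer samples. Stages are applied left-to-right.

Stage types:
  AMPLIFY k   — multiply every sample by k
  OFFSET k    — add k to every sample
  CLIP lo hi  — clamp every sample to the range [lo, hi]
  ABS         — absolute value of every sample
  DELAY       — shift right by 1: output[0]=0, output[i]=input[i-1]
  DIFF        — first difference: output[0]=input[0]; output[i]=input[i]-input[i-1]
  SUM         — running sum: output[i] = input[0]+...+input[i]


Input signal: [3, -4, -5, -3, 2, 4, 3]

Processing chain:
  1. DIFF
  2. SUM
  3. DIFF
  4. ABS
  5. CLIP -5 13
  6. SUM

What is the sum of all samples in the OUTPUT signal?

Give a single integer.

Input: [3, -4, -5, -3, 2, 4, 3]
Stage 1 (DIFF): s[0]=3, -4-3=-7, -5--4=-1, -3--5=2, 2--3=5, 4-2=2, 3-4=-1 -> [3, -7, -1, 2, 5, 2, -1]
Stage 2 (SUM): sum[0..0]=3, sum[0..1]=-4, sum[0..2]=-5, sum[0..3]=-3, sum[0..4]=2, sum[0..5]=4, sum[0..6]=3 -> [3, -4, -5, -3, 2, 4, 3]
Stage 3 (DIFF): s[0]=3, -4-3=-7, -5--4=-1, -3--5=2, 2--3=5, 4-2=2, 3-4=-1 -> [3, -7, -1, 2, 5, 2, -1]
Stage 4 (ABS): |3|=3, |-7|=7, |-1|=1, |2|=2, |5|=5, |2|=2, |-1|=1 -> [3, 7, 1, 2, 5, 2, 1]
Stage 5 (CLIP -5 13): clip(3,-5,13)=3, clip(7,-5,13)=7, clip(1,-5,13)=1, clip(2,-5,13)=2, clip(5,-5,13)=5, clip(2,-5,13)=2, clip(1,-5,13)=1 -> [3, 7, 1, 2, 5, 2, 1]
Stage 6 (SUM): sum[0..0]=3, sum[0..1]=10, sum[0..2]=11, sum[0..3]=13, sum[0..4]=18, sum[0..5]=20, sum[0..6]=21 -> [3, 10, 11, 13, 18, 20, 21]
Output sum: 96

Answer: 96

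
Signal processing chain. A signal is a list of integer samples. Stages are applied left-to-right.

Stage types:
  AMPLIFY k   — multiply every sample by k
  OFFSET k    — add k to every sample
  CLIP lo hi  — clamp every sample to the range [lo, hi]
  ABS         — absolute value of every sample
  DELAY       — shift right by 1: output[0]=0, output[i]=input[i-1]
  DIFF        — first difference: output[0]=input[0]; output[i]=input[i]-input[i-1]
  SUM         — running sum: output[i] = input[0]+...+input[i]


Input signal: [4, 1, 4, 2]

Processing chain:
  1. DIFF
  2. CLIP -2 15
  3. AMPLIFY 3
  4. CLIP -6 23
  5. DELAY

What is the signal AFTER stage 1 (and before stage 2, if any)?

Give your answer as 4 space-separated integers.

Input: [4, 1, 4, 2]
Stage 1 (DIFF): s[0]=4, 1-4=-3, 4-1=3, 2-4=-2 -> [4, -3, 3, -2]

Answer: 4 -3 3 -2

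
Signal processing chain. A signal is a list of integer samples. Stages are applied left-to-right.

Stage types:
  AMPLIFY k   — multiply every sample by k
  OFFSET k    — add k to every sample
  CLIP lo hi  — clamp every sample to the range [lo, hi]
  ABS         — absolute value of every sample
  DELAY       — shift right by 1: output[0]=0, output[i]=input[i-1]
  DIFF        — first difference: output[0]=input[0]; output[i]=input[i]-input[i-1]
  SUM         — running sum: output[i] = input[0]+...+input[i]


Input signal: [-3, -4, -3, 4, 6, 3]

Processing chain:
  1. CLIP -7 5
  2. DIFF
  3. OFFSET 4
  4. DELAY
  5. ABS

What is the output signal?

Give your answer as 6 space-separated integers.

Answer: 0 1 3 5 11 5

Derivation:
Input: [-3, -4, -3, 4, 6, 3]
Stage 1 (CLIP -7 5): clip(-3,-7,5)=-3, clip(-4,-7,5)=-4, clip(-3,-7,5)=-3, clip(4,-7,5)=4, clip(6,-7,5)=5, clip(3,-7,5)=3 -> [-3, -4, -3, 4, 5, 3]
Stage 2 (DIFF): s[0]=-3, -4--3=-1, -3--4=1, 4--3=7, 5-4=1, 3-5=-2 -> [-3, -1, 1, 7, 1, -2]
Stage 3 (OFFSET 4): -3+4=1, -1+4=3, 1+4=5, 7+4=11, 1+4=5, -2+4=2 -> [1, 3, 5, 11, 5, 2]
Stage 4 (DELAY): [0, 1, 3, 5, 11, 5] = [0, 1, 3, 5, 11, 5] -> [0, 1, 3, 5, 11, 5]
Stage 5 (ABS): |0|=0, |1|=1, |3|=3, |5|=5, |11|=11, |5|=5 -> [0, 1, 3, 5, 11, 5]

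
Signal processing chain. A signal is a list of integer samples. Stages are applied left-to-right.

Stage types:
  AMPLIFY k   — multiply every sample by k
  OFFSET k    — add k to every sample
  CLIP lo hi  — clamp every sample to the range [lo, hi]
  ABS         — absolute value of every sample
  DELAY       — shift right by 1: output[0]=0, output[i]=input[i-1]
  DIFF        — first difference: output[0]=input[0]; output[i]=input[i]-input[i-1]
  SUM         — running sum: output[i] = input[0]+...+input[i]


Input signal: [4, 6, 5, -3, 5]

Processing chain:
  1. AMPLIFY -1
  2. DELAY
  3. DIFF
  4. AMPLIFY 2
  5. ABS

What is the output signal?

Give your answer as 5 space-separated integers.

Input: [4, 6, 5, -3, 5]
Stage 1 (AMPLIFY -1): 4*-1=-4, 6*-1=-6, 5*-1=-5, -3*-1=3, 5*-1=-5 -> [-4, -6, -5, 3, -5]
Stage 2 (DELAY): [0, -4, -6, -5, 3] = [0, -4, -6, -5, 3] -> [0, -4, -6, -5, 3]
Stage 3 (DIFF): s[0]=0, -4-0=-4, -6--4=-2, -5--6=1, 3--5=8 -> [0, -4, -2, 1, 8]
Stage 4 (AMPLIFY 2): 0*2=0, -4*2=-8, -2*2=-4, 1*2=2, 8*2=16 -> [0, -8, -4, 2, 16]
Stage 5 (ABS): |0|=0, |-8|=8, |-4|=4, |2|=2, |16|=16 -> [0, 8, 4, 2, 16]

Answer: 0 8 4 2 16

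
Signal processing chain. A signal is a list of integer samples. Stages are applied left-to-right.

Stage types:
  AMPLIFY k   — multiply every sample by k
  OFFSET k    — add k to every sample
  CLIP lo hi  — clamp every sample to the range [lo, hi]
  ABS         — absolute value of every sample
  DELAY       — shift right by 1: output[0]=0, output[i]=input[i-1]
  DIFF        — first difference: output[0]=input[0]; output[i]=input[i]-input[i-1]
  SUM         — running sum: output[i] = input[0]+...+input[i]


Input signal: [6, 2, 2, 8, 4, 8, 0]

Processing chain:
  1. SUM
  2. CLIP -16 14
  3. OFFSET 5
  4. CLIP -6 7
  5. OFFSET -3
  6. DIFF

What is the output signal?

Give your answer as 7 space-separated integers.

Input: [6, 2, 2, 8, 4, 8, 0]
Stage 1 (SUM): sum[0..0]=6, sum[0..1]=8, sum[0..2]=10, sum[0..3]=18, sum[0..4]=22, sum[0..5]=30, sum[0..6]=30 -> [6, 8, 10, 18, 22, 30, 30]
Stage 2 (CLIP -16 14): clip(6,-16,14)=6, clip(8,-16,14)=8, clip(10,-16,14)=10, clip(18,-16,14)=14, clip(22,-16,14)=14, clip(30,-16,14)=14, clip(30,-16,14)=14 -> [6, 8, 10, 14, 14, 14, 14]
Stage 3 (OFFSET 5): 6+5=11, 8+5=13, 10+5=15, 14+5=19, 14+5=19, 14+5=19, 14+5=19 -> [11, 13, 15, 19, 19, 19, 19]
Stage 4 (CLIP -6 7): clip(11,-6,7)=7, clip(13,-6,7)=7, clip(15,-6,7)=7, clip(19,-6,7)=7, clip(19,-6,7)=7, clip(19,-6,7)=7, clip(19,-6,7)=7 -> [7, 7, 7, 7, 7, 7, 7]
Stage 5 (OFFSET -3): 7+-3=4, 7+-3=4, 7+-3=4, 7+-3=4, 7+-3=4, 7+-3=4, 7+-3=4 -> [4, 4, 4, 4, 4, 4, 4]
Stage 6 (DIFF): s[0]=4, 4-4=0, 4-4=0, 4-4=0, 4-4=0, 4-4=0, 4-4=0 -> [4, 0, 0, 0, 0, 0, 0]

Answer: 4 0 0 0 0 0 0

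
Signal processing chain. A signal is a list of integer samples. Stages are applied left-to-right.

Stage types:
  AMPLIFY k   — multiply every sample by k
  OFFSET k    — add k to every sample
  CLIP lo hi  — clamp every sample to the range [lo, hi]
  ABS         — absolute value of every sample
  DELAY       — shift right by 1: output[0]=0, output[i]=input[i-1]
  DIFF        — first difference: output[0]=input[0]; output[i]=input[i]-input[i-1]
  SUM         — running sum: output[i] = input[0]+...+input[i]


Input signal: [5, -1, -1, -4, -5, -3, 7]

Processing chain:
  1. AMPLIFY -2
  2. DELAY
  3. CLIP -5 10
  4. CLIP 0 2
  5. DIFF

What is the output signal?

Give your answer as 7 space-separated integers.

Answer: 0 0 2 0 0 0 0

Derivation:
Input: [5, -1, -1, -4, -5, -3, 7]
Stage 1 (AMPLIFY -2): 5*-2=-10, -1*-2=2, -1*-2=2, -4*-2=8, -5*-2=10, -3*-2=6, 7*-2=-14 -> [-10, 2, 2, 8, 10, 6, -14]
Stage 2 (DELAY): [0, -10, 2, 2, 8, 10, 6] = [0, -10, 2, 2, 8, 10, 6] -> [0, -10, 2, 2, 8, 10, 6]
Stage 3 (CLIP -5 10): clip(0,-5,10)=0, clip(-10,-5,10)=-5, clip(2,-5,10)=2, clip(2,-5,10)=2, clip(8,-5,10)=8, clip(10,-5,10)=10, clip(6,-5,10)=6 -> [0, -5, 2, 2, 8, 10, 6]
Stage 4 (CLIP 0 2): clip(0,0,2)=0, clip(-5,0,2)=0, clip(2,0,2)=2, clip(2,0,2)=2, clip(8,0,2)=2, clip(10,0,2)=2, clip(6,0,2)=2 -> [0, 0, 2, 2, 2, 2, 2]
Stage 5 (DIFF): s[0]=0, 0-0=0, 2-0=2, 2-2=0, 2-2=0, 2-2=0, 2-2=0 -> [0, 0, 2, 0, 0, 0, 0]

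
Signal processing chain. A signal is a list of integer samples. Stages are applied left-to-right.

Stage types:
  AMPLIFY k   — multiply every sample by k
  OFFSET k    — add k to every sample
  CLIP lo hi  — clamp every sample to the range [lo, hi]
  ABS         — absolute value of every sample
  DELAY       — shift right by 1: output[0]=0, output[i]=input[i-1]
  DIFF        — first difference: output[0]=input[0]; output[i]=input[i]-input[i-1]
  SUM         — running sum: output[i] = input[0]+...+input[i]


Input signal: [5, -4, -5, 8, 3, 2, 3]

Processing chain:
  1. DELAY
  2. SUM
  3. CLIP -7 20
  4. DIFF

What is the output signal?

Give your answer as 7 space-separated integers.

Input: [5, -4, -5, 8, 3, 2, 3]
Stage 1 (DELAY): [0, 5, -4, -5, 8, 3, 2] = [0, 5, -4, -5, 8, 3, 2] -> [0, 5, -4, -5, 8, 3, 2]
Stage 2 (SUM): sum[0..0]=0, sum[0..1]=5, sum[0..2]=1, sum[0..3]=-4, sum[0..4]=4, sum[0..5]=7, sum[0..6]=9 -> [0, 5, 1, -4, 4, 7, 9]
Stage 3 (CLIP -7 20): clip(0,-7,20)=0, clip(5,-7,20)=5, clip(1,-7,20)=1, clip(-4,-7,20)=-4, clip(4,-7,20)=4, clip(7,-7,20)=7, clip(9,-7,20)=9 -> [0, 5, 1, -4, 4, 7, 9]
Stage 4 (DIFF): s[0]=0, 5-0=5, 1-5=-4, -4-1=-5, 4--4=8, 7-4=3, 9-7=2 -> [0, 5, -4, -5, 8, 3, 2]

Answer: 0 5 -4 -5 8 3 2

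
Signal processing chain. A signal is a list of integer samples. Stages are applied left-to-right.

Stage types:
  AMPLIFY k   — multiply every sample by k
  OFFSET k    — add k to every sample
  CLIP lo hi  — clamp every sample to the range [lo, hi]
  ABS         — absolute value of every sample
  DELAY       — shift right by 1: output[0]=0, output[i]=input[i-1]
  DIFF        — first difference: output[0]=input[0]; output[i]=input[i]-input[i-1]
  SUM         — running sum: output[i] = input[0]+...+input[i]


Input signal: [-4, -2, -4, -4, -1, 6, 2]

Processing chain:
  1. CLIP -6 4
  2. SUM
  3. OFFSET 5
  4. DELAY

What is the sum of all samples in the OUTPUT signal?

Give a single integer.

Answer: -30

Derivation:
Input: [-4, -2, -4, -4, -1, 6, 2]
Stage 1 (CLIP -6 4): clip(-4,-6,4)=-4, clip(-2,-6,4)=-2, clip(-4,-6,4)=-4, clip(-4,-6,4)=-4, clip(-1,-6,4)=-1, clip(6,-6,4)=4, clip(2,-6,4)=2 -> [-4, -2, -4, -4, -1, 4, 2]
Stage 2 (SUM): sum[0..0]=-4, sum[0..1]=-6, sum[0..2]=-10, sum[0..3]=-14, sum[0..4]=-15, sum[0..5]=-11, sum[0..6]=-9 -> [-4, -6, -10, -14, -15, -11, -9]
Stage 3 (OFFSET 5): -4+5=1, -6+5=-1, -10+5=-5, -14+5=-9, -15+5=-10, -11+5=-6, -9+5=-4 -> [1, -1, -5, -9, -10, -6, -4]
Stage 4 (DELAY): [0, 1, -1, -5, -9, -10, -6] = [0, 1, -1, -5, -9, -10, -6] -> [0, 1, -1, -5, -9, -10, -6]
Output sum: -30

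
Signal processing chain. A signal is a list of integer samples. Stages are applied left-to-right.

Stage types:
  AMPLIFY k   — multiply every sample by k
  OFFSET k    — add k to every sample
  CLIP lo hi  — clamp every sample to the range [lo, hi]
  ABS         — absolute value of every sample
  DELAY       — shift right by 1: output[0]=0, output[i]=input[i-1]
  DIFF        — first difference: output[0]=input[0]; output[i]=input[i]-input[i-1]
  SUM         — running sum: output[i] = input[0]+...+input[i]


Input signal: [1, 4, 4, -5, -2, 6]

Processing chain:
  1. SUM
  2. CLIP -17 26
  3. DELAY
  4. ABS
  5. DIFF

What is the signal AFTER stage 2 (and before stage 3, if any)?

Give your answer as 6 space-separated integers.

Answer: 1 5 9 4 2 8

Derivation:
Input: [1, 4, 4, -5, -2, 6]
Stage 1 (SUM): sum[0..0]=1, sum[0..1]=5, sum[0..2]=9, sum[0..3]=4, sum[0..4]=2, sum[0..5]=8 -> [1, 5, 9, 4, 2, 8]
Stage 2 (CLIP -17 26): clip(1,-17,26)=1, clip(5,-17,26)=5, clip(9,-17,26)=9, clip(4,-17,26)=4, clip(2,-17,26)=2, clip(8,-17,26)=8 -> [1, 5, 9, 4, 2, 8]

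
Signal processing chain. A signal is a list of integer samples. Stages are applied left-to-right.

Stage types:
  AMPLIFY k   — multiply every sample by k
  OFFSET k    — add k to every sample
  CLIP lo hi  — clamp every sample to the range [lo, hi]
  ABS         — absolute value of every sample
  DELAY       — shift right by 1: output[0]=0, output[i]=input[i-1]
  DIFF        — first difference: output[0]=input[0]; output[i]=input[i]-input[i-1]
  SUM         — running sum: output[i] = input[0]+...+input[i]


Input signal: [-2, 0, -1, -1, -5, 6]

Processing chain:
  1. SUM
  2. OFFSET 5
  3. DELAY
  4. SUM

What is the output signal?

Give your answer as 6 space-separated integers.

Input: [-2, 0, -1, -1, -5, 6]
Stage 1 (SUM): sum[0..0]=-2, sum[0..1]=-2, sum[0..2]=-3, sum[0..3]=-4, sum[0..4]=-9, sum[0..5]=-3 -> [-2, -2, -3, -4, -9, -3]
Stage 2 (OFFSET 5): -2+5=3, -2+5=3, -3+5=2, -4+5=1, -9+5=-4, -3+5=2 -> [3, 3, 2, 1, -4, 2]
Stage 3 (DELAY): [0, 3, 3, 2, 1, -4] = [0, 3, 3, 2, 1, -4] -> [0, 3, 3, 2, 1, -4]
Stage 4 (SUM): sum[0..0]=0, sum[0..1]=3, sum[0..2]=6, sum[0..3]=8, sum[0..4]=9, sum[0..5]=5 -> [0, 3, 6, 8, 9, 5]

Answer: 0 3 6 8 9 5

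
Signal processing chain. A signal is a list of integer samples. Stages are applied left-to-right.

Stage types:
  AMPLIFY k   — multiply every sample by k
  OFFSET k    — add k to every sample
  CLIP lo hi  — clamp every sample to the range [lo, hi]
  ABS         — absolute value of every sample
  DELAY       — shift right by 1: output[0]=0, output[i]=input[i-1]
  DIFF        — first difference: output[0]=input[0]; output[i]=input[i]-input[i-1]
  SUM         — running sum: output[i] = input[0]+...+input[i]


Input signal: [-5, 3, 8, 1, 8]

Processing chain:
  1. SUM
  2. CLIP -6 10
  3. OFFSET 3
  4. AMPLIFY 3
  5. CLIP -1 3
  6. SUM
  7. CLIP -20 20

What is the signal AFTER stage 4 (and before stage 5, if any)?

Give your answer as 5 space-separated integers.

Answer: -6 3 27 30 39

Derivation:
Input: [-5, 3, 8, 1, 8]
Stage 1 (SUM): sum[0..0]=-5, sum[0..1]=-2, sum[0..2]=6, sum[0..3]=7, sum[0..4]=15 -> [-5, -2, 6, 7, 15]
Stage 2 (CLIP -6 10): clip(-5,-6,10)=-5, clip(-2,-6,10)=-2, clip(6,-6,10)=6, clip(7,-6,10)=7, clip(15,-6,10)=10 -> [-5, -2, 6, 7, 10]
Stage 3 (OFFSET 3): -5+3=-2, -2+3=1, 6+3=9, 7+3=10, 10+3=13 -> [-2, 1, 9, 10, 13]
Stage 4 (AMPLIFY 3): -2*3=-6, 1*3=3, 9*3=27, 10*3=30, 13*3=39 -> [-6, 3, 27, 30, 39]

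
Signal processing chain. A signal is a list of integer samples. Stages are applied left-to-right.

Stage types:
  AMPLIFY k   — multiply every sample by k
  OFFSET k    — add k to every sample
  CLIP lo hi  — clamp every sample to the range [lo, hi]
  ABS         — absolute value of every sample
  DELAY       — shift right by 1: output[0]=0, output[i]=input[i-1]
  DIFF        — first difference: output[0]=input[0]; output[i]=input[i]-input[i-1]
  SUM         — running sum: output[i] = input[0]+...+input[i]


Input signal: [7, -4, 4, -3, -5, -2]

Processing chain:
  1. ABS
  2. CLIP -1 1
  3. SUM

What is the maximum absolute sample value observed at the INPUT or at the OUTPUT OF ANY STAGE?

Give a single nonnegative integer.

Answer: 7

Derivation:
Input: [7, -4, 4, -3, -5, -2] (max |s|=7)
Stage 1 (ABS): |7|=7, |-4|=4, |4|=4, |-3|=3, |-5|=5, |-2|=2 -> [7, 4, 4, 3, 5, 2] (max |s|=7)
Stage 2 (CLIP -1 1): clip(7,-1,1)=1, clip(4,-1,1)=1, clip(4,-1,1)=1, clip(3,-1,1)=1, clip(5,-1,1)=1, clip(2,-1,1)=1 -> [1, 1, 1, 1, 1, 1] (max |s|=1)
Stage 3 (SUM): sum[0..0]=1, sum[0..1]=2, sum[0..2]=3, sum[0..3]=4, sum[0..4]=5, sum[0..5]=6 -> [1, 2, 3, 4, 5, 6] (max |s|=6)
Overall max amplitude: 7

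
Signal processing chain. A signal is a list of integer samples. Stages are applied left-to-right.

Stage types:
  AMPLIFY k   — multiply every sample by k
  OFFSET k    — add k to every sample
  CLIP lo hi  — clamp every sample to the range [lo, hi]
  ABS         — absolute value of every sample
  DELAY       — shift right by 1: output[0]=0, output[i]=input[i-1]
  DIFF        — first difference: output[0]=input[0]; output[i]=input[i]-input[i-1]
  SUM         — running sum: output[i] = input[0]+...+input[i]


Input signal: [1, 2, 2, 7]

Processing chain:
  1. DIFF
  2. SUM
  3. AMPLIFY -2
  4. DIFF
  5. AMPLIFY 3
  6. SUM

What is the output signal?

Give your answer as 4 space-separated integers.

Input: [1, 2, 2, 7]
Stage 1 (DIFF): s[0]=1, 2-1=1, 2-2=0, 7-2=5 -> [1, 1, 0, 5]
Stage 2 (SUM): sum[0..0]=1, sum[0..1]=2, sum[0..2]=2, sum[0..3]=7 -> [1, 2, 2, 7]
Stage 3 (AMPLIFY -2): 1*-2=-2, 2*-2=-4, 2*-2=-4, 7*-2=-14 -> [-2, -4, -4, -14]
Stage 4 (DIFF): s[0]=-2, -4--2=-2, -4--4=0, -14--4=-10 -> [-2, -2, 0, -10]
Stage 5 (AMPLIFY 3): -2*3=-6, -2*3=-6, 0*3=0, -10*3=-30 -> [-6, -6, 0, -30]
Stage 6 (SUM): sum[0..0]=-6, sum[0..1]=-12, sum[0..2]=-12, sum[0..3]=-42 -> [-6, -12, -12, -42]

Answer: -6 -12 -12 -42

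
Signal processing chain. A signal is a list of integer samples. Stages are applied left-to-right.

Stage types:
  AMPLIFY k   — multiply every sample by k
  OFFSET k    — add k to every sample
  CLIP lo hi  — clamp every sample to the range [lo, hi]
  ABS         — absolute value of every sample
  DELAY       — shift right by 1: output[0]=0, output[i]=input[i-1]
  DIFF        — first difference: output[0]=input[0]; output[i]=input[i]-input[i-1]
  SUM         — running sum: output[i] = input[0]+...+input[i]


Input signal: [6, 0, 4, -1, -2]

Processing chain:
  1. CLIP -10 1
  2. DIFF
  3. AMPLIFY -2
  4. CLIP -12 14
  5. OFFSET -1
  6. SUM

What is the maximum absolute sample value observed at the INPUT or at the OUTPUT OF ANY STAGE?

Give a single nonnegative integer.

Input: [6, 0, 4, -1, -2] (max |s|=6)
Stage 1 (CLIP -10 1): clip(6,-10,1)=1, clip(0,-10,1)=0, clip(4,-10,1)=1, clip(-1,-10,1)=-1, clip(-2,-10,1)=-2 -> [1, 0, 1, -1, -2] (max |s|=2)
Stage 2 (DIFF): s[0]=1, 0-1=-1, 1-0=1, -1-1=-2, -2--1=-1 -> [1, -1, 1, -2, -1] (max |s|=2)
Stage 3 (AMPLIFY -2): 1*-2=-2, -1*-2=2, 1*-2=-2, -2*-2=4, -1*-2=2 -> [-2, 2, -2, 4, 2] (max |s|=4)
Stage 4 (CLIP -12 14): clip(-2,-12,14)=-2, clip(2,-12,14)=2, clip(-2,-12,14)=-2, clip(4,-12,14)=4, clip(2,-12,14)=2 -> [-2, 2, -2, 4, 2] (max |s|=4)
Stage 5 (OFFSET -1): -2+-1=-3, 2+-1=1, -2+-1=-3, 4+-1=3, 2+-1=1 -> [-3, 1, -3, 3, 1] (max |s|=3)
Stage 6 (SUM): sum[0..0]=-3, sum[0..1]=-2, sum[0..2]=-5, sum[0..3]=-2, sum[0..4]=-1 -> [-3, -2, -5, -2, -1] (max |s|=5)
Overall max amplitude: 6

Answer: 6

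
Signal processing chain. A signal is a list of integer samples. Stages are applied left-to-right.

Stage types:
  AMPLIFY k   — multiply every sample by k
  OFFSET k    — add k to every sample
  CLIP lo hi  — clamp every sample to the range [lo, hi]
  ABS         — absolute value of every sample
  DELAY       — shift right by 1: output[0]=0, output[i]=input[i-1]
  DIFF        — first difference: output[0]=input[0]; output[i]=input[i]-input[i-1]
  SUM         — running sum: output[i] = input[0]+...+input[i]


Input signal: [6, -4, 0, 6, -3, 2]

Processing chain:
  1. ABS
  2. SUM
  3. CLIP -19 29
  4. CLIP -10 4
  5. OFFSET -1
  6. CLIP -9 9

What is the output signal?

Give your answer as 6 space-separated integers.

Input: [6, -4, 0, 6, -3, 2]
Stage 1 (ABS): |6|=6, |-4|=4, |0|=0, |6|=6, |-3|=3, |2|=2 -> [6, 4, 0, 6, 3, 2]
Stage 2 (SUM): sum[0..0]=6, sum[0..1]=10, sum[0..2]=10, sum[0..3]=16, sum[0..4]=19, sum[0..5]=21 -> [6, 10, 10, 16, 19, 21]
Stage 3 (CLIP -19 29): clip(6,-19,29)=6, clip(10,-19,29)=10, clip(10,-19,29)=10, clip(16,-19,29)=16, clip(19,-19,29)=19, clip(21,-19,29)=21 -> [6, 10, 10, 16, 19, 21]
Stage 4 (CLIP -10 4): clip(6,-10,4)=4, clip(10,-10,4)=4, clip(10,-10,4)=4, clip(16,-10,4)=4, clip(19,-10,4)=4, clip(21,-10,4)=4 -> [4, 4, 4, 4, 4, 4]
Stage 5 (OFFSET -1): 4+-1=3, 4+-1=3, 4+-1=3, 4+-1=3, 4+-1=3, 4+-1=3 -> [3, 3, 3, 3, 3, 3]
Stage 6 (CLIP -9 9): clip(3,-9,9)=3, clip(3,-9,9)=3, clip(3,-9,9)=3, clip(3,-9,9)=3, clip(3,-9,9)=3, clip(3,-9,9)=3 -> [3, 3, 3, 3, 3, 3]

Answer: 3 3 3 3 3 3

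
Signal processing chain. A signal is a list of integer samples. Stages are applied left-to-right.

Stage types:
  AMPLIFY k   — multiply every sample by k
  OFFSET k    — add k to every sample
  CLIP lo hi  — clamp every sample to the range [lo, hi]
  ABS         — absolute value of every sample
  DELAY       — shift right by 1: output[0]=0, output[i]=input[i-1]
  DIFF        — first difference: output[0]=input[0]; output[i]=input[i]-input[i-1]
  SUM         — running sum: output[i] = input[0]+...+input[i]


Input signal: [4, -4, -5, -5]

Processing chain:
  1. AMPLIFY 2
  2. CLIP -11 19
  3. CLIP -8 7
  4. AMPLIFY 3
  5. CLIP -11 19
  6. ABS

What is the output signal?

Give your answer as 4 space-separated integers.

Answer: 19 11 11 11

Derivation:
Input: [4, -4, -5, -5]
Stage 1 (AMPLIFY 2): 4*2=8, -4*2=-8, -5*2=-10, -5*2=-10 -> [8, -8, -10, -10]
Stage 2 (CLIP -11 19): clip(8,-11,19)=8, clip(-8,-11,19)=-8, clip(-10,-11,19)=-10, clip(-10,-11,19)=-10 -> [8, -8, -10, -10]
Stage 3 (CLIP -8 7): clip(8,-8,7)=7, clip(-8,-8,7)=-8, clip(-10,-8,7)=-8, clip(-10,-8,7)=-8 -> [7, -8, -8, -8]
Stage 4 (AMPLIFY 3): 7*3=21, -8*3=-24, -8*3=-24, -8*3=-24 -> [21, -24, -24, -24]
Stage 5 (CLIP -11 19): clip(21,-11,19)=19, clip(-24,-11,19)=-11, clip(-24,-11,19)=-11, clip(-24,-11,19)=-11 -> [19, -11, -11, -11]
Stage 6 (ABS): |19|=19, |-11|=11, |-11|=11, |-11|=11 -> [19, 11, 11, 11]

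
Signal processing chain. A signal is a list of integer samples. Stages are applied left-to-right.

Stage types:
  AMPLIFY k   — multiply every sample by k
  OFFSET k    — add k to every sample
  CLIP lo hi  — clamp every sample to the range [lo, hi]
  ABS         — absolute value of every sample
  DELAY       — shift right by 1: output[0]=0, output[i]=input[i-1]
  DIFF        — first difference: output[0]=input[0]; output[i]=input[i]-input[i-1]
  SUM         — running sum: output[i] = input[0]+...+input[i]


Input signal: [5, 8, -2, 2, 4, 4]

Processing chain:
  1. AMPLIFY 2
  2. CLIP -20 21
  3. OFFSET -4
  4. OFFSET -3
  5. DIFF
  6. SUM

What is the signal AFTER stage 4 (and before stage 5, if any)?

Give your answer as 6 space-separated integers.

Answer: 3 9 -11 -3 1 1

Derivation:
Input: [5, 8, -2, 2, 4, 4]
Stage 1 (AMPLIFY 2): 5*2=10, 8*2=16, -2*2=-4, 2*2=4, 4*2=8, 4*2=8 -> [10, 16, -4, 4, 8, 8]
Stage 2 (CLIP -20 21): clip(10,-20,21)=10, clip(16,-20,21)=16, clip(-4,-20,21)=-4, clip(4,-20,21)=4, clip(8,-20,21)=8, clip(8,-20,21)=8 -> [10, 16, -4, 4, 8, 8]
Stage 3 (OFFSET -4): 10+-4=6, 16+-4=12, -4+-4=-8, 4+-4=0, 8+-4=4, 8+-4=4 -> [6, 12, -8, 0, 4, 4]
Stage 4 (OFFSET -3): 6+-3=3, 12+-3=9, -8+-3=-11, 0+-3=-3, 4+-3=1, 4+-3=1 -> [3, 9, -11, -3, 1, 1]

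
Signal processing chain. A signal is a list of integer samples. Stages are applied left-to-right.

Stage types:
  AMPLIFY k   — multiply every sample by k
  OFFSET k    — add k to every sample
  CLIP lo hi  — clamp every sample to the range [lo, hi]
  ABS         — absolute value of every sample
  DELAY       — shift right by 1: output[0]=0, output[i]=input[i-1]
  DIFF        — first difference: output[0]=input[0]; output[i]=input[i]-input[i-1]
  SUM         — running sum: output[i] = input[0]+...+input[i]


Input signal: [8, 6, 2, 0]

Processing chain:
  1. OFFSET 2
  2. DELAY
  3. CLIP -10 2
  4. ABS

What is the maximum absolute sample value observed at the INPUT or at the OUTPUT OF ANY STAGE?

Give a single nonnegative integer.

Answer: 10

Derivation:
Input: [8, 6, 2, 0] (max |s|=8)
Stage 1 (OFFSET 2): 8+2=10, 6+2=8, 2+2=4, 0+2=2 -> [10, 8, 4, 2] (max |s|=10)
Stage 2 (DELAY): [0, 10, 8, 4] = [0, 10, 8, 4] -> [0, 10, 8, 4] (max |s|=10)
Stage 3 (CLIP -10 2): clip(0,-10,2)=0, clip(10,-10,2)=2, clip(8,-10,2)=2, clip(4,-10,2)=2 -> [0, 2, 2, 2] (max |s|=2)
Stage 4 (ABS): |0|=0, |2|=2, |2|=2, |2|=2 -> [0, 2, 2, 2] (max |s|=2)
Overall max amplitude: 10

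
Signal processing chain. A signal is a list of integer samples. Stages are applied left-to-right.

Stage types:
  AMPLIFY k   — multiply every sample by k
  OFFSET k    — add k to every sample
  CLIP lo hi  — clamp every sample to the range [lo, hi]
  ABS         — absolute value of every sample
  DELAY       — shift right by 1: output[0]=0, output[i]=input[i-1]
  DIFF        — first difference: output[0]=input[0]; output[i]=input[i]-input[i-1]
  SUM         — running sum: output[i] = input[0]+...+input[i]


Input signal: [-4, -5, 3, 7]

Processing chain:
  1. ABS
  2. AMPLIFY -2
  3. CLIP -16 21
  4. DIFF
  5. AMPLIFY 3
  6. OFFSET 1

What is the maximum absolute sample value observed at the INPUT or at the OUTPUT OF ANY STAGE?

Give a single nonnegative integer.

Input: [-4, -5, 3, 7] (max |s|=7)
Stage 1 (ABS): |-4|=4, |-5|=5, |3|=3, |7|=7 -> [4, 5, 3, 7] (max |s|=7)
Stage 2 (AMPLIFY -2): 4*-2=-8, 5*-2=-10, 3*-2=-6, 7*-2=-14 -> [-8, -10, -6, -14] (max |s|=14)
Stage 3 (CLIP -16 21): clip(-8,-16,21)=-8, clip(-10,-16,21)=-10, clip(-6,-16,21)=-6, clip(-14,-16,21)=-14 -> [-8, -10, -6, -14] (max |s|=14)
Stage 4 (DIFF): s[0]=-8, -10--8=-2, -6--10=4, -14--6=-8 -> [-8, -2, 4, -8] (max |s|=8)
Stage 5 (AMPLIFY 3): -8*3=-24, -2*3=-6, 4*3=12, -8*3=-24 -> [-24, -6, 12, -24] (max |s|=24)
Stage 6 (OFFSET 1): -24+1=-23, -6+1=-5, 12+1=13, -24+1=-23 -> [-23, -5, 13, -23] (max |s|=23)
Overall max amplitude: 24

Answer: 24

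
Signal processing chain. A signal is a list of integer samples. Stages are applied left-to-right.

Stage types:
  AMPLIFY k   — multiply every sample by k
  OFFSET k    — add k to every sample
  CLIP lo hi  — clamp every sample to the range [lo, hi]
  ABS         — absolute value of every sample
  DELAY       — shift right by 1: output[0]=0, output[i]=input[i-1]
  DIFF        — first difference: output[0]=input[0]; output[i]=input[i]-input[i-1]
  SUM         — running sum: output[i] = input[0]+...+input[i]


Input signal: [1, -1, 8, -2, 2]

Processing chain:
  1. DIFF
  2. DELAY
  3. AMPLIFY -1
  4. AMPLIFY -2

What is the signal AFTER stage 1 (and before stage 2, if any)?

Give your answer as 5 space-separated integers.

Answer: 1 -2 9 -10 4

Derivation:
Input: [1, -1, 8, -2, 2]
Stage 1 (DIFF): s[0]=1, -1-1=-2, 8--1=9, -2-8=-10, 2--2=4 -> [1, -2, 9, -10, 4]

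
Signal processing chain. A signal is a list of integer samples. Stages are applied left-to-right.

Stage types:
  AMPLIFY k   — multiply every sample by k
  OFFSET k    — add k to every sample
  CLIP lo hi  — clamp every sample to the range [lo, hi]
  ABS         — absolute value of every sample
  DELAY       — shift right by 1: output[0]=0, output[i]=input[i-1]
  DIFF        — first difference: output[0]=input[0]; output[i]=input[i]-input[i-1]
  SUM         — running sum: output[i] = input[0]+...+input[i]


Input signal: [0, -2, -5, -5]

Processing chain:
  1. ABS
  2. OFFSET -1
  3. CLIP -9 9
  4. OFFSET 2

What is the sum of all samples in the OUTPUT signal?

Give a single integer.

Answer: 16

Derivation:
Input: [0, -2, -5, -5]
Stage 1 (ABS): |0|=0, |-2|=2, |-5|=5, |-5|=5 -> [0, 2, 5, 5]
Stage 2 (OFFSET -1): 0+-1=-1, 2+-1=1, 5+-1=4, 5+-1=4 -> [-1, 1, 4, 4]
Stage 3 (CLIP -9 9): clip(-1,-9,9)=-1, clip(1,-9,9)=1, clip(4,-9,9)=4, clip(4,-9,9)=4 -> [-1, 1, 4, 4]
Stage 4 (OFFSET 2): -1+2=1, 1+2=3, 4+2=6, 4+2=6 -> [1, 3, 6, 6]
Output sum: 16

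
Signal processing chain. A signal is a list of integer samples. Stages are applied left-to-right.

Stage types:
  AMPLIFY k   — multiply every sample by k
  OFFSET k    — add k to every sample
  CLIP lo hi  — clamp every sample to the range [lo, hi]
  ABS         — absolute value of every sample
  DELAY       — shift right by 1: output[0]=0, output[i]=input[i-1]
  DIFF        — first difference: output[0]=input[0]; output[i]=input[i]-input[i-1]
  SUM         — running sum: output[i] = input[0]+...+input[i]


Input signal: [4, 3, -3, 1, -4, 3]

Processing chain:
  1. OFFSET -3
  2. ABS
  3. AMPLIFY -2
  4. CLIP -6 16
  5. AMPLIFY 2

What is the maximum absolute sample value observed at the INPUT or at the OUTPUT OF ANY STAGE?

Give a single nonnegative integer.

Answer: 14

Derivation:
Input: [4, 3, -3, 1, -4, 3] (max |s|=4)
Stage 1 (OFFSET -3): 4+-3=1, 3+-3=0, -3+-3=-6, 1+-3=-2, -4+-3=-7, 3+-3=0 -> [1, 0, -6, -2, -7, 0] (max |s|=7)
Stage 2 (ABS): |1|=1, |0|=0, |-6|=6, |-2|=2, |-7|=7, |0|=0 -> [1, 0, 6, 2, 7, 0] (max |s|=7)
Stage 3 (AMPLIFY -2): 1*-2=-2, 0*-2=0, 6*-2=-12, 2*-2=-4, 7*-2=-14, 0*-2=0 -> [-2, 0, -12, -4, -14, 0] (max |s|=14)
Stage 4 (CLIP -6 16): clip(-2,-6,16)=-2, clip(0,-6,16)=0, clip(-12,-6,16)=-6, clip(-4,-6,16)=-4, clip(-14,-6,16)=-6, clip(0,-6,16)=0 -> [-2, 0, -6, -4, -6, 0] (max |s|=6)
Stage 5 (AMPLIFY 2): -2*2=-4, 0*2=0, -6*2=-12, -4*2=-8, -6*2=-12, 0*2=0 -> [-4, 0, -12, -8, -12, 0] (max |s|=12)
Overall max amplitude: 14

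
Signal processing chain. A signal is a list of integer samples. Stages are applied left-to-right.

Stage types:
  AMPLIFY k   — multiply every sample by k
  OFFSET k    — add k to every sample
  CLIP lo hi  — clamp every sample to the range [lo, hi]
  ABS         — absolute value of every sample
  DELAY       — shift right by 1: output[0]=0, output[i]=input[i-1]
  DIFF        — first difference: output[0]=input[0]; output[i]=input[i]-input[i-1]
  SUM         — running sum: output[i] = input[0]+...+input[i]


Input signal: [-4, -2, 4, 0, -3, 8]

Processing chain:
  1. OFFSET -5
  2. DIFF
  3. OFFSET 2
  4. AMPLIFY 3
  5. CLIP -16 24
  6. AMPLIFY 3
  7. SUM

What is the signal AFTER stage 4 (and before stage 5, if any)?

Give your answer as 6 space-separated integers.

Answer: -21 12 24 -6 -3 39

Derivation:
Input: [-4, -2, 4, 0, -3, 8]
Stage 1 (OFFSET -5): -4+-5=-9, -2+-5=-7, 4+-5=-1, 0+-5=-5, -3+-5=-8, 8+-5=3 -> [-9, -7, -1, -5, -8, 3]
Stage 2 (DIFF): s[0]=-9, -7--9=2, -1--7=6, -5--1=-4, -8--5=-3, 3--8=11 -> [-9, 2, 6, -4, -3, 11]
Stage 3 (OFFSET 2): -9+2=-7, 2+2=4, 6+2=8, -4+2=-2, -3+2=-1, 11+2=13 -> [-7, 4, 8, -2, -1, 13]
Stage 4 (AMPLIFY 3): -7*3=-21, 4*3=12, 8*3=24, -2*3=-6, -1*3=-3, 13*3=39 -> [-21, 12, 24, -6, -3, 39]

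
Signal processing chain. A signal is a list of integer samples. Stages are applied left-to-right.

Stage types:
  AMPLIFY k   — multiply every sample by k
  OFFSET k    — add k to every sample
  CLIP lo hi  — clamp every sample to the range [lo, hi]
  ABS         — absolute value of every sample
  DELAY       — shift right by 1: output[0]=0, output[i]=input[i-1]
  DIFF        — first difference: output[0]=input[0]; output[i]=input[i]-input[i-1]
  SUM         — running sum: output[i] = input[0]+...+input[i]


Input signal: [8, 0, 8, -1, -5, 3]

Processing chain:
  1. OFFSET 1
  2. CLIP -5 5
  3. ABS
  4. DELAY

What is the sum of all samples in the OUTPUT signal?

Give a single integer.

Answer: 15

Derivation:
Input: [8, 0, 8, -1, -5, 3]
Stage 1 (OFFSET 1): 8+1=9, 0+1=1, 8+1=9, -1+1=0, -5+1=-4, 3+1=4 -> [9, 1, 9, 0, -4, 4]
Stage 2 (CLIP -5 5): clip(9,-5,5)=5, clip(1,-5,5)=1, clip(9,-5,5)=5, clip(0,-5,5)=0, clip(-4,-5,5)=-4, clip(4,-5,5)=4 -> [5, 1, 5, 0, -4, 4]
Stage 3 (ABS): |5|=5, |1|=1, |5|=5, |0|=0, |-4|=4, |4|=4 -> [5, 1, 5, 0, 4, 4]
Stage 4 (DELAY): [0, 5, 1, 5, 0, 4] = [0, 5, 1, 5, 0, 4] -> [0, 5, 1, 5, 0, 4]
Output sum: 15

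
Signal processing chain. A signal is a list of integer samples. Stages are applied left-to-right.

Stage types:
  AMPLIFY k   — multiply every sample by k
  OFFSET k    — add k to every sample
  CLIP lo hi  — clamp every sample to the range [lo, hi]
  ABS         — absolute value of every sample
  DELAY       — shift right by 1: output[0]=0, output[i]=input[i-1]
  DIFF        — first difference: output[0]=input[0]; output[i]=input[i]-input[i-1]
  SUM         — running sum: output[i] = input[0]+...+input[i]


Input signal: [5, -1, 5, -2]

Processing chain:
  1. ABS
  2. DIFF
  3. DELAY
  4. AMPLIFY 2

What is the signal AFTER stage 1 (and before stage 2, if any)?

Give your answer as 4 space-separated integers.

Input: [5, -1, 5, -2]
Stage 1 (ABS): |5|=5, |-1|=1, |5|=5, |-2|=2 -> [5, 1, 5, 2]

Answer: 5 1 5 2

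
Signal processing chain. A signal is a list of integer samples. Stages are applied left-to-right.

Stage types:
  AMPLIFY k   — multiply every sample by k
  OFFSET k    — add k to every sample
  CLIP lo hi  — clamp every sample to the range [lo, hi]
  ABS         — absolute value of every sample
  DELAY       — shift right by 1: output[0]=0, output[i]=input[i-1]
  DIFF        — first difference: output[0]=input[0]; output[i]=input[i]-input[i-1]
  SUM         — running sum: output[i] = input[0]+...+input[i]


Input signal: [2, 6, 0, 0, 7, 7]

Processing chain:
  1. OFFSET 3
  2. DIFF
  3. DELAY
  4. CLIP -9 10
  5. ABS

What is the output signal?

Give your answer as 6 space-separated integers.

Input: [2, 6, 0, 0, 7, 7]
Stage 1 (OFFSET 3): 2+3=5, 6+3=9, 0+3=3, 0+3=3, 7+3=10, 7+3=10 -> [5, 9, 3, 3, 10, 10]
Stage 2 (DIFF): s[0]=5, 9-5=4, 3-9=-6, 3-3=0, 10-3=7, 10-10=0 -> [5, 4, -6, 0, 7, 0]
Stage 3 (DELAY): [0, 5, 4, -6, 0, 7] = [0, 5, 4, -6, 0, 7] -> [0, 5, 4, -6, 0, 7]
Stage 4 (CLIP -9 10): clip(0,-9,10)=0, clip(5,-9,10)=5, clip(4,-9,10)=4, clip(-6,-9,10)=-6, clip(0,-9,10)=0, clip(7,-9,10)=7 -> [0, 5, 4, -6, 0, 7]
Stage 5 (ABS): |0|=0, |5|=5, |4|=4, |-6|=6, |0|=0, |7|=7 -> [0, 5, 4, 6, 0, 7]

Answer: 0 5 4 6 0 7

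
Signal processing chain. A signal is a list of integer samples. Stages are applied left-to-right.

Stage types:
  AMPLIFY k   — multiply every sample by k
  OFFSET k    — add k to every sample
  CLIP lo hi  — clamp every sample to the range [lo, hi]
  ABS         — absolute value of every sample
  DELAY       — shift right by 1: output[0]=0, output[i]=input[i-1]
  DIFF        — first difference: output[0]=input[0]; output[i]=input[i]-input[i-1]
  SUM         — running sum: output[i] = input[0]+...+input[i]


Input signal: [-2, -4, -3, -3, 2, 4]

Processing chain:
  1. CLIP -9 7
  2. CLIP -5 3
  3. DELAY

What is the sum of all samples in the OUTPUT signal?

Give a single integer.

Input: [-2, -4, -3, -3, 2, 4]
Stage 1 (CLIP -9 7): clip(-2,-9,7)=-2, clip(-4,-9,7)=-4, clip(-3,-9,7)=-3, clip(-3,-9,7)=-3, clip(2,-9,7)=2, clip(4,-9,7)=4 -> [-2, -4, -3, -3, 2, 4]
Stage 2 (CLIP -5 3): clip(-2,-5,3)=-2, clip(-4,-5,3)=-4, clip(-3,-5,3)=-3, clip(-3,-5,3)=-3, clip(2,-5,3)=2, clip(4,-5,3)=3 -> [-2, -4, -3, -3, 2, 3]
Stage 3 (DELAY): [0, -2, -4, -3, -3, 2] = [0, -2, -4, -3, -3, 2] -> [0, -2, -4, -3, -3, 2]
Output sum: -10

Answer: -10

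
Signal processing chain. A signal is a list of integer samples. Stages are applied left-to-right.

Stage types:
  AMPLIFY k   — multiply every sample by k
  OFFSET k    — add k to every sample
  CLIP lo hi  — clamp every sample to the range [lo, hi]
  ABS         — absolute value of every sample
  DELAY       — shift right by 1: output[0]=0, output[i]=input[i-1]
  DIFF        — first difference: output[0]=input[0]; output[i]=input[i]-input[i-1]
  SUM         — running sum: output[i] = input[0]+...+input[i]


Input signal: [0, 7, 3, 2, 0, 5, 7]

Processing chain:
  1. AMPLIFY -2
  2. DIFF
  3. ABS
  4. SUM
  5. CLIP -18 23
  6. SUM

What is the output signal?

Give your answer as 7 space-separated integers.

Answer: 0 14 36 59 82 105 128

Derivation:
Input: [0, 7, 3, 2, 0, 5, 7]
Stage 1 (AMPLIFY -2): 0*-2=0, 7*-2=-14, 3*-2=-6, 2*-2=-4, 0*-2=0, 5*-2=-10, 7*-2=-14 -> [0, -14, -6, -4, 0, -10, -14]
Stage 2 (DIFF): s[0]=0, -14-0=-14, -6--14=8, -4--6=2, 0--4=4, -10-0=-10, -14--10=-4 -> [0, -14, 8, 2, 4, -10, -4]
Stage 3 (ABS): |0|=0, |-14|=14, |8|=8, |2|=2, |4|=4, |-10|=10, |-4|=4 -> [0, 14, 8, 2, 4, 10, 4]
Stage 4 (SUM): sum[0..0]=0, sum[0..1]=14, sum[0..2]=22, sum[0..3]=24, sum[0..4]=28, sum[0..5]=38, sum[0..6]=42 -> [0, 14, 22, 24, 28, 38, 42]
Stage 5 (CLIP -18 23): clip(0,-18,23)=0, clip(14,-18,23)=14, clip(22,-18,23)=22, clip(24,-18,23)=23, clip(28,-18,23)=23, clip(38,-18,23)=23, clip(42,-18,23)=23 -> [0, 14, 22, 23, 23, 23, 23]
Stage 6 (SUM): sum[0..0]=0, sum[0..1]=14, sum[0..2]=36, sum[0..3]=59, sum[0..4]=82, sum[0..5]=105, sum[0..6]=128 -> [0, 14, 36, 59, 82, 105, 128]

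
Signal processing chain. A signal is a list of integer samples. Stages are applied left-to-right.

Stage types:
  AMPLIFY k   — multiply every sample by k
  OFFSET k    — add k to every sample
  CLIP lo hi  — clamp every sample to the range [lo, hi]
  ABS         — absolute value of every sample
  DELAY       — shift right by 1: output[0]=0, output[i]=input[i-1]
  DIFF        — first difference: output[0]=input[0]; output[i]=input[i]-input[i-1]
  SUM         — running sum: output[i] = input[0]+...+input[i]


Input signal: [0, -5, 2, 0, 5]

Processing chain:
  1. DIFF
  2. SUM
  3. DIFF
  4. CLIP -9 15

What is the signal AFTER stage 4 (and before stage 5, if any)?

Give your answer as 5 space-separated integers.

Input: [0, -5, 2, 0, 5]
Stage 1 (DIFF): s[0]=0, -5-0=-5, 2--5=7, 0-2=-2, 5-0=5 -> [0, -5, 7, -2, 5]
Stage 2 (SUM): sum[0..0]=0, sum[0..1]=-5, sum[0..2]=2, sum[0..3]=0, sum[0..4]=5 -> [0, -5, 2, 0, 5]
Stage 3 (DIFF): s[0]=0, -5-0=-5, 2--5=7, 0-2=-2, 5-0=5 -> [0, -5, 7, -2, 5]
Stage 4 (CLIP -9 15): clip(0,-9,15)=0, clip(-5,-9,15)=-5, clip(7,-9,15)=7, clip(-2,-9,15)=-2, clip(5,-9,15)=5 -> [0, -5, 7, -2, 5]

Answer: 0 -5 7 -2 5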